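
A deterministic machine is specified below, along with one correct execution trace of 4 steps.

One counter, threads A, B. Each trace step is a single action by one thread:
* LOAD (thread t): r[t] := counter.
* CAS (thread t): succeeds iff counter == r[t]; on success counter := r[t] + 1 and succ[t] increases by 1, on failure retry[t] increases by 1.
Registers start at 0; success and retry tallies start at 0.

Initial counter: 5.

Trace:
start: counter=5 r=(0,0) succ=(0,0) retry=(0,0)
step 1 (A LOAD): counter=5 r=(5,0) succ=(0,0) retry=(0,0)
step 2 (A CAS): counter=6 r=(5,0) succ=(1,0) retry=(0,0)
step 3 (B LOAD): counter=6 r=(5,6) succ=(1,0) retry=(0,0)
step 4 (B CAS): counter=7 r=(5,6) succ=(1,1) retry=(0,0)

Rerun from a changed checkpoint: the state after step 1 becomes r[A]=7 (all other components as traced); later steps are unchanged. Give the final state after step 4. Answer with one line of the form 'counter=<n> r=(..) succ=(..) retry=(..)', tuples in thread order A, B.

counter=6 r=(7,5) succ=(0,1) retry=(1,0)

state after step 1 := counter=5 r=(7,0) succ=(0,0) retry=(0,0)
step 2 (A CAS): counter=5 r=(7,0) succ=(0,0) retry=(1,0)
step 3 (B LOAD): counter=5 r=(7,5) succ=(0,0) retry=(1,0)
step 4 (B CAS): counter=6 r=(7,5) succ=(0,1) retry=(1,0)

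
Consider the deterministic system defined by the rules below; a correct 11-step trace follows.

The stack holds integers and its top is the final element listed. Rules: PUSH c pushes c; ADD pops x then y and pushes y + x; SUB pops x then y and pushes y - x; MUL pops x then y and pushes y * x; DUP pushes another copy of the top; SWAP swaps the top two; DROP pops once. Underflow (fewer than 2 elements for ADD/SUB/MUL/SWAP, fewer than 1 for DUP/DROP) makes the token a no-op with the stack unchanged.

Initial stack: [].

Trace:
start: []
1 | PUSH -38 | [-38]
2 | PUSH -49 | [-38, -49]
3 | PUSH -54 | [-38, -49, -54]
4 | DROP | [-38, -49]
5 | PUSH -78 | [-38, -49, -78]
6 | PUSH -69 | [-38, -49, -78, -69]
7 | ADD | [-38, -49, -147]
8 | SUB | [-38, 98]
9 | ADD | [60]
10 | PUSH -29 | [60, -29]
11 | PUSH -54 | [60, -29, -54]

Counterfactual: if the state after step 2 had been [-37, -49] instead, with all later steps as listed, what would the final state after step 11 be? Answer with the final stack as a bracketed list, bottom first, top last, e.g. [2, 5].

state after step 2 := [-37, -49]
3 | PUSH -54 | [-37, -49, -54]
4 | DROP | [-37, -49]
5 | PUSH -78 | [-37, -49, -78]
6 | PUSH -69 | [-37, -49, -78, -69]
7 | ADD | [-37, -49, -147]
8 | SUB | [-37, 98]
9 | ADD | [61]
10 | PUSH -29 | [61, -29]
11 | PUSH -54 | [61, -29, -54]

[61, -29, -54]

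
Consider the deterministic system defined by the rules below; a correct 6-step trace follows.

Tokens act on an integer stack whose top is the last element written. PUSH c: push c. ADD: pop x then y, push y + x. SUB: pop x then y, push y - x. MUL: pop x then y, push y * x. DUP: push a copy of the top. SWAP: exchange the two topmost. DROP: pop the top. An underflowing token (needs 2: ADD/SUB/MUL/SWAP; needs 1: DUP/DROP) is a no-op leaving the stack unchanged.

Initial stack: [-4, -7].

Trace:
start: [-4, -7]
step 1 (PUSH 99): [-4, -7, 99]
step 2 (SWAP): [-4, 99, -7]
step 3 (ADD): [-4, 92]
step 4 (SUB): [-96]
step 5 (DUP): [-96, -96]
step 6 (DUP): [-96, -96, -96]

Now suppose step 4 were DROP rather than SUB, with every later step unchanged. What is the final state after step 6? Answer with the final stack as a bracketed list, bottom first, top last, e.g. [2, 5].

[-4, -4, -4]

(re-executing from step 4 with the substitution; state before step 4: [-4, 92])
step 4 (DROP): [-4]
step 5 (DUP): [-4, -4]
step 6 (DUP): [-4, -4, -4]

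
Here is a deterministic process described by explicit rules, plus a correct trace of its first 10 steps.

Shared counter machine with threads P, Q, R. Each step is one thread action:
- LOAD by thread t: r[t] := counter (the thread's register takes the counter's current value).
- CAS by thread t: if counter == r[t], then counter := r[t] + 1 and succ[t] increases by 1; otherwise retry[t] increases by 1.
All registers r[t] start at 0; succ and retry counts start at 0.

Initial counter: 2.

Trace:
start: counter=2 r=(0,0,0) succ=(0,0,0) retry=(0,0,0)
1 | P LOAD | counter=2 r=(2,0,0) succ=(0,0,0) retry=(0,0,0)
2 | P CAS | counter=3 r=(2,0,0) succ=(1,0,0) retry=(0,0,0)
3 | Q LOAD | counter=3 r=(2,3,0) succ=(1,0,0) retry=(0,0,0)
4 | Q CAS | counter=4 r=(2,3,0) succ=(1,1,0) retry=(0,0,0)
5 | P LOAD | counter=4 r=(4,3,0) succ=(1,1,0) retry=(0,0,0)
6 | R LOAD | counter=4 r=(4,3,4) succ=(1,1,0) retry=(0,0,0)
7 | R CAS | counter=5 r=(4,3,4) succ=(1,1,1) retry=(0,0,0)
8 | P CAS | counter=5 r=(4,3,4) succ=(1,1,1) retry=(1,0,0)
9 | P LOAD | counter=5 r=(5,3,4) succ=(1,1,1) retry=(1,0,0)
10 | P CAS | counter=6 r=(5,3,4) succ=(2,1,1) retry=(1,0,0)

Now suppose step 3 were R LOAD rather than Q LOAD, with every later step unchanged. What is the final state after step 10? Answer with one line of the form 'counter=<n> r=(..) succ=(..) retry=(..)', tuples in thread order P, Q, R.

counter=5 r=(4,0,3) succ=(2,0,1) retry=(1,1,0)

(re-executing from step 3 with the substitution; state before step 3: counter=3 r=(2,0,0) succ=(1,0,0) retry=(0,0,0))
3 | R LOAD | counter=3 r=(2,0,3) succ=(1,0,0) retry=(0,0,0)
4 | Q CAS | counter=3 r=(2,0,3) succ=(1,0,0) retry=(0,1,0)
5 | P LOAD | counter=3 r=(3,0,3) succ=(1,0,0) retry=(0,1,0)
6 | R LOAD | counter=3 r=(3,0,3) succ=(1,0,0) retry=(0,1,0)
7 | R CAS | counter=4 r=(3,0,3) succ=(1,0,1) retry=(0,1,0)
8 | P CAS | counter=4 r=(3,0,3) succ=(1,0,1) retry=(1,1,0)
9 | P LOAD | counter=4 r=(4,0,3) succ=(1,0,1) retry=(1,1,0)
10 | P CAS | counter=5 r=(4,0,3) succ=(2,0,1) retry=(1,1,0)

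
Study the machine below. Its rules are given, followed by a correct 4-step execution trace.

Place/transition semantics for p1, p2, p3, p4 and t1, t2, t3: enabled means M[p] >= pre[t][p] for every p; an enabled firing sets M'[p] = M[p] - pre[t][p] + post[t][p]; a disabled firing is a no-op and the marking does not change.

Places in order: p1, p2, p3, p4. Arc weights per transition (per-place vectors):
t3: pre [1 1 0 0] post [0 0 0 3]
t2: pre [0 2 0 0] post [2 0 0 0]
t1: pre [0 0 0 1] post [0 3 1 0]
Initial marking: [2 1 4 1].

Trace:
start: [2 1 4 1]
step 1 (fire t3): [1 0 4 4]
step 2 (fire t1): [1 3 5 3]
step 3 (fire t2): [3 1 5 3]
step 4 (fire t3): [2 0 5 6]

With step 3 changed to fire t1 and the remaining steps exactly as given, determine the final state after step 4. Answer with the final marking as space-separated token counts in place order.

(re-executing from step 3 with the substitution; state before step 3: [1 3 5 3])
step 3 (fire t1): [1 6 6 2]
step 4 (fire t3): [0 5 6 5]

0 5 6 5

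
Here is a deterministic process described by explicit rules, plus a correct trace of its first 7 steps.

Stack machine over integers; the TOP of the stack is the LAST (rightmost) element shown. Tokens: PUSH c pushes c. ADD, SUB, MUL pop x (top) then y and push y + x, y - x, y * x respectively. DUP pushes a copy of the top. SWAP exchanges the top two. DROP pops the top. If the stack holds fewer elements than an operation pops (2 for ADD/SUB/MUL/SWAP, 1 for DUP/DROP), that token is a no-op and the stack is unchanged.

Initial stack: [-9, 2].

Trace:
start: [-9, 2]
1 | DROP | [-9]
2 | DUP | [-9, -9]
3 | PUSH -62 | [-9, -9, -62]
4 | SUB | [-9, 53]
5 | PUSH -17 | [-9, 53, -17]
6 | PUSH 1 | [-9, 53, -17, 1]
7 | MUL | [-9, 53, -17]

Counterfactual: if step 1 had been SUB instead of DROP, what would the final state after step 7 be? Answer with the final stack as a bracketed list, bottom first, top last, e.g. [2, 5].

[-11, 51, -17]

(re-executing from step 1 with the substitution; state before step 1: [-9, 2])
1 | SUB | [-11]
2 | DUP | [-11, -11]
3 | PUSH -62 | [-11, -11, -62]
4 | SUB | [-11, 51]
5 | PUSH -17 | [-11, 51, -17]
6 | PUSH 1 | [-11, 51, -17, 1]
7 | MUL | [-11, 51, -17]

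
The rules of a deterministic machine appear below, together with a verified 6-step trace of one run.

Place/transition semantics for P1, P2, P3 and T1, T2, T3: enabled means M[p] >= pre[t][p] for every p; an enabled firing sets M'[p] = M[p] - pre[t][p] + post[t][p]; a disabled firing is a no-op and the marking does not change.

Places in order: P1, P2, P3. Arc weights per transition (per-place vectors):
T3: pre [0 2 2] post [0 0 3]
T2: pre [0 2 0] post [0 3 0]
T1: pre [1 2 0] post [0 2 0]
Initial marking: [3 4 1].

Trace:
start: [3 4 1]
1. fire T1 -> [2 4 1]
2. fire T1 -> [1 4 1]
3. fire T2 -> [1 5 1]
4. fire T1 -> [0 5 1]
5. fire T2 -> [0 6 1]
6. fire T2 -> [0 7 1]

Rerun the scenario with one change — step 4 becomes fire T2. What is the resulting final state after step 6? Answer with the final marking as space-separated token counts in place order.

1 8 1

(re-executing from step 4 with the substitution; state before step 4: [1 5 1])
4. fire T2 -> [1 6 1]
5. fire T2 -> [1 7 1]
6. fire T2 -> [1 8 1]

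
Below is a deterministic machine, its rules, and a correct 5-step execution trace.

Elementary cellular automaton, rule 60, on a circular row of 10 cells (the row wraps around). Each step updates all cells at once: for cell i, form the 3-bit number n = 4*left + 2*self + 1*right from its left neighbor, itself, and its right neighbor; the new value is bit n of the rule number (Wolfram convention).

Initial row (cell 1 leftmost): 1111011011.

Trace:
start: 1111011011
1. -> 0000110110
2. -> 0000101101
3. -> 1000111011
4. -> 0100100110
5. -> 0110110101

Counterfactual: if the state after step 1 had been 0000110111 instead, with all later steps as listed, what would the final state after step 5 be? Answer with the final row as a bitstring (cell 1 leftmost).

0111110100

state after step 1 := 0000110111
2. -> 1000101100
3. -> 1100111010
4. -> 1010100111
5. -> 0111110100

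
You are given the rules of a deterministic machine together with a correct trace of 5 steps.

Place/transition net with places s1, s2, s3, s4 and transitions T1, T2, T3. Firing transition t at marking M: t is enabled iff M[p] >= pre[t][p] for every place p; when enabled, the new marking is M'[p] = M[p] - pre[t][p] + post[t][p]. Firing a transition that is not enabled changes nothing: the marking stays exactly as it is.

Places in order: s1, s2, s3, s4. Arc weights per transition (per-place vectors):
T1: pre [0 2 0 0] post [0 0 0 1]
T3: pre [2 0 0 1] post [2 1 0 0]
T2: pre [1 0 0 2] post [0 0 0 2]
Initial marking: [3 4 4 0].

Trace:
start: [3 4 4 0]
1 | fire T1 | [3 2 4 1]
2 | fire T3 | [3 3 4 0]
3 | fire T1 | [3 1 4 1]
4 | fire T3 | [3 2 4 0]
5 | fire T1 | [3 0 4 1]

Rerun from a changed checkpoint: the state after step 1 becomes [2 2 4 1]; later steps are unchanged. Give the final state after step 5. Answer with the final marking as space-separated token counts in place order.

2 0 4 1

state after step 1 := [2 2 4 1]
2 | fire T3 | [2 3 4 0]
3 | fire T1 | [2 1 4 1]
4 | fire T3 | [2 2 4 0]
5 | fire T1 | [2 0 4 1]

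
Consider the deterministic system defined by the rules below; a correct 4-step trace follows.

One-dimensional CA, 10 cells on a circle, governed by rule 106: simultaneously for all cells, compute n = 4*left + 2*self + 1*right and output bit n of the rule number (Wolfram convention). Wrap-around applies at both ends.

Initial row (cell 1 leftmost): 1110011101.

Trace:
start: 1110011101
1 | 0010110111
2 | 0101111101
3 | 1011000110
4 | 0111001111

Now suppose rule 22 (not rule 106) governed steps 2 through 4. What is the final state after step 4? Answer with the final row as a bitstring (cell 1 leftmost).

(re-executing steps 2..4 under rule 22; state before step 2: 0010110111)
2 | 1110000000
3 | 0001000001
4 | 1011100011

1011100011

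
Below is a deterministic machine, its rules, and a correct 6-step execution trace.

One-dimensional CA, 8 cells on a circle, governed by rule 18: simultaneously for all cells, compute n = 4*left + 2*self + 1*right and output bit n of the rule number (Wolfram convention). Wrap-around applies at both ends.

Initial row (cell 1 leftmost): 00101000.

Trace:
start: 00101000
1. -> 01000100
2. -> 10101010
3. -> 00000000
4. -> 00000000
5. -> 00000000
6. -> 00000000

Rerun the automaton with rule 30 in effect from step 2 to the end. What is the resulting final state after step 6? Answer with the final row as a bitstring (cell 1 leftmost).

(re-executing steps 2..6 under rule 30; state before step 2: 01000100)
2. -> 11101110
3. -> 10001000
4. -> 11011101
5. -> 00010001
6. -> 10111011

10111011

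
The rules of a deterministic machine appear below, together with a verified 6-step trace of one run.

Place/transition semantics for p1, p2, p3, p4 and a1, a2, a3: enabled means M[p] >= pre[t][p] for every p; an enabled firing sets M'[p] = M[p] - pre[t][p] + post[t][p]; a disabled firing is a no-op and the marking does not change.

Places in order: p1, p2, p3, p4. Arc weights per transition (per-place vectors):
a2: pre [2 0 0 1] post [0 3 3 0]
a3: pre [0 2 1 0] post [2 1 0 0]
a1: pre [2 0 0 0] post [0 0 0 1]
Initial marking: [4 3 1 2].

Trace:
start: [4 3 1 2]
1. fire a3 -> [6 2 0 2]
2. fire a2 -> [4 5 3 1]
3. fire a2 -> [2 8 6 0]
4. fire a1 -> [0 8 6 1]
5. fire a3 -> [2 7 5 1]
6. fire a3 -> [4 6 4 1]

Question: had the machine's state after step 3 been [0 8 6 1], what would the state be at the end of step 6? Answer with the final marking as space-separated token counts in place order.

state after step 3 := [0 8 6 1]
4. fire a1 -> [0 8 6 1]
5. fire a3 -> [2 7 5 1]
6. fire a3 -> [4 6 4 1]

4 6 4 1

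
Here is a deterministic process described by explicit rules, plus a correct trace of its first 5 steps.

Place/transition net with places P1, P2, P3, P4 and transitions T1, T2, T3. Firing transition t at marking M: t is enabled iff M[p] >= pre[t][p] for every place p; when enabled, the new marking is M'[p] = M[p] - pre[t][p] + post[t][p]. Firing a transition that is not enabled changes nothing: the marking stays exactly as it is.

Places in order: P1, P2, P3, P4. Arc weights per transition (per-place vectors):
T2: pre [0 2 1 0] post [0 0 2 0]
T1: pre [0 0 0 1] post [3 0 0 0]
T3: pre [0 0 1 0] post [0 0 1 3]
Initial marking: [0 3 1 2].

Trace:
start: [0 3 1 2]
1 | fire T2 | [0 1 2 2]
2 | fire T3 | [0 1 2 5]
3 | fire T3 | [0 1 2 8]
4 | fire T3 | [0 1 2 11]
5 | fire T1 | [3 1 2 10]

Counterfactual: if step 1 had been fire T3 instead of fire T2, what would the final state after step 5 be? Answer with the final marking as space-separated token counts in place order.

(re-executing from step 1 with the substitution; state before step 1: [0 3 1 2])
1 | fire T3 | [0 3 1 5]
2 | fire T3 | [0 3 1 8]
3 | fire T3 | [0 3 1 11]
4 | fire T3 | [0 3 1 14]
5 | fire T1 | [3 3 1 13]

3 3 1 13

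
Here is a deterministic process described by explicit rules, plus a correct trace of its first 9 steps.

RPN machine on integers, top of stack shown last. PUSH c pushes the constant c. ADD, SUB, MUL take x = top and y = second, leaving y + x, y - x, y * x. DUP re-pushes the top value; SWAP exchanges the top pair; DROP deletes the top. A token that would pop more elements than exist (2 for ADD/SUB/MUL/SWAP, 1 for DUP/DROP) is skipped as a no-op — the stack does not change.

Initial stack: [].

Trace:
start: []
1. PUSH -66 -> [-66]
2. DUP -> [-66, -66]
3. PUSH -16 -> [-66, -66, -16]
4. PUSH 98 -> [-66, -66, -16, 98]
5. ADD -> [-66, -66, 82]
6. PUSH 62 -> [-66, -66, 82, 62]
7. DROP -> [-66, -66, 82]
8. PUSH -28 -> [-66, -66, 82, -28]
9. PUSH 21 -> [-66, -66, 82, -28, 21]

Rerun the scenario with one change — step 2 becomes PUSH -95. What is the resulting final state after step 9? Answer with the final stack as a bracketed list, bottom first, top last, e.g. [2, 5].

[-66, -95, 82, -28, 21]

(re-executing from step 2 with the substitution; state before step 2: [-66])
2. PUSH -95 -> [-66, -95]
3. PUSH -16 -> [-66, -95, -16]
4. PUSH 98 -> [-66, -95, -16, 98]
5. ADD -> [-66, -95, 82]
6. PUSH 62 -> [-66, -95, 82, 62]
7. DROP -> [-66, -95, 82]
8. PUSH -28 -> [-66, -95, 82, -28]
9. PUSH 21 -> [-66, -95, 82, -28, 21]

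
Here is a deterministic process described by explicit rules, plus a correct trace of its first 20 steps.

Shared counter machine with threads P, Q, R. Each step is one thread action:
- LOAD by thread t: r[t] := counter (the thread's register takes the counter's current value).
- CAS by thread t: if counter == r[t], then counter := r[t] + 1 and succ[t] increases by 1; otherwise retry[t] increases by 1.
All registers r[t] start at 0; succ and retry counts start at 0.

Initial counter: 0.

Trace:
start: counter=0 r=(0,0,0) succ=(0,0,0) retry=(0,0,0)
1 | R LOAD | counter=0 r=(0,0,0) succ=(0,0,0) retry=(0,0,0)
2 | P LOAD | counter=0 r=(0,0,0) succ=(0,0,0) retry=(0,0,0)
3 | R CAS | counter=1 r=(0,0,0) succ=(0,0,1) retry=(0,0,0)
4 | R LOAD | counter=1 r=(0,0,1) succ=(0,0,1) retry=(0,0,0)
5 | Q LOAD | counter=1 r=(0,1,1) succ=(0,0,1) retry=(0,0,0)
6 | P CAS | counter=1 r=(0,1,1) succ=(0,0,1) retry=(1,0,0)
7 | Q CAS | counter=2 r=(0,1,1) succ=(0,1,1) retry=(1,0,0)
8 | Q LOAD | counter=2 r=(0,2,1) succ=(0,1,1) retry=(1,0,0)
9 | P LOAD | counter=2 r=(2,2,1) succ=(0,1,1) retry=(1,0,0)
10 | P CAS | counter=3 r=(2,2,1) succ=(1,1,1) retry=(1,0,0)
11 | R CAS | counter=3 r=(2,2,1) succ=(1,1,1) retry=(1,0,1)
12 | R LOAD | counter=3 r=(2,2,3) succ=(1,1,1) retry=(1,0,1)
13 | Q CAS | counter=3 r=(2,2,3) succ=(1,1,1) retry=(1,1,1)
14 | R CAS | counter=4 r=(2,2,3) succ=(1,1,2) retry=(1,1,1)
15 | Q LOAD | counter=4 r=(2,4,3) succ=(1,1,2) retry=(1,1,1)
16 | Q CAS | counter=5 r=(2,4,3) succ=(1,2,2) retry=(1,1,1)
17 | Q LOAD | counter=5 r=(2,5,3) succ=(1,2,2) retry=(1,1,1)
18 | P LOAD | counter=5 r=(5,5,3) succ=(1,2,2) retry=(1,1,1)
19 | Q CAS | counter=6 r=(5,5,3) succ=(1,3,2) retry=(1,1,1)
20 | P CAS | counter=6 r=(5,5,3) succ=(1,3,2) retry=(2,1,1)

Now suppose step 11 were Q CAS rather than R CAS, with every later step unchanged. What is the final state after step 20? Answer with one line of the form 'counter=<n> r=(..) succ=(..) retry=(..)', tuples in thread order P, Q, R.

(re-executing from step 11 with the substitution; state before step 11: counter=3 r=(2,2,1) succ=(1,1,1) retry=(1,0,0))
11 | Q CAS | counter=3 r=(2,2,1) succ=(1,1,1) retry=(1,1,0)
12 | R LOAD | counter=3 r=(2,2,3) succ=(1,1,1) retry=(1,1,0)
13 | Q CAS | counter=3 r=(2,2,3) succ=(1,1,1) retry=(1,2,0)
14 | R CAS | counter=4 r=(2,2,3) succ=(1,1,2) retry=(1,2,0)
15 | Q LOAD | counter=4 r=(2,4,3) succ=(1,1,2) retry=(1,2,0)
16 | Q CAS | counter=5 r=(2,4,3) succ=(1,2,2) retry=(1,2,0)
17 | Q LOAD | counter=5 r=(2,5,3) succ=(1,2,2) retry=(1,2,0)
18 | P LOAD | counter=5 r=(5,5,3) succ=(1,2,2) retry=(1,2,0)
19 | Q CAS | counter=6 r=(5,5,3) succ=(1,3,2) retry=(1,2,0)
20 | P CAS | counter=6 r=(5,5,3) succ=(1,3,2) retry=(2,2,0)

counter=6 r=(5,5,3) succ=(1,3,2) retry=(2,2,0)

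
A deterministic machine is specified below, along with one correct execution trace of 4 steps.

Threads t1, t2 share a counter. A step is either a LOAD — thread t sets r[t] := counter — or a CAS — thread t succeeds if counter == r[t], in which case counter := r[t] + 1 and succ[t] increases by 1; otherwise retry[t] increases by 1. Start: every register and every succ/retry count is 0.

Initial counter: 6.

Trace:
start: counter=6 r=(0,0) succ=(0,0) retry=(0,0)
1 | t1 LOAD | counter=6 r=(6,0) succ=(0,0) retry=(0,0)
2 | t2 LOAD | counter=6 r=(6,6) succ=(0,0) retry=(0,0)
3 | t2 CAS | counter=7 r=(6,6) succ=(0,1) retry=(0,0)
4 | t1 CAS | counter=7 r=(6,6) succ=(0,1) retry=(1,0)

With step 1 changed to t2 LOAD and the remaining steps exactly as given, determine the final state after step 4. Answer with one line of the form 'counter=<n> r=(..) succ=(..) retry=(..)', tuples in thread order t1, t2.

counter=7 r=(0,6) succ=(0,1) retry=(1,0)

(re-executing from step 1 with the substitution; state before step 1: counter=6 r=(0,0) succ=(0,0) retry=(0,0))
1 | t2 LOAD | counter=6 r=(0,6) succ=(0,0) retry=(0,0)
2 | t2 LOAD | counter=6 r=(0,6) succ=(0,0) retry=(0,0)
3 | t2 CAS | counter=7 r=(0,6) succ=(0,1) retry=(0,0)
4 | t1 CAS | counter=7 r=(0,6) succ=(0,1) retry=(1,0)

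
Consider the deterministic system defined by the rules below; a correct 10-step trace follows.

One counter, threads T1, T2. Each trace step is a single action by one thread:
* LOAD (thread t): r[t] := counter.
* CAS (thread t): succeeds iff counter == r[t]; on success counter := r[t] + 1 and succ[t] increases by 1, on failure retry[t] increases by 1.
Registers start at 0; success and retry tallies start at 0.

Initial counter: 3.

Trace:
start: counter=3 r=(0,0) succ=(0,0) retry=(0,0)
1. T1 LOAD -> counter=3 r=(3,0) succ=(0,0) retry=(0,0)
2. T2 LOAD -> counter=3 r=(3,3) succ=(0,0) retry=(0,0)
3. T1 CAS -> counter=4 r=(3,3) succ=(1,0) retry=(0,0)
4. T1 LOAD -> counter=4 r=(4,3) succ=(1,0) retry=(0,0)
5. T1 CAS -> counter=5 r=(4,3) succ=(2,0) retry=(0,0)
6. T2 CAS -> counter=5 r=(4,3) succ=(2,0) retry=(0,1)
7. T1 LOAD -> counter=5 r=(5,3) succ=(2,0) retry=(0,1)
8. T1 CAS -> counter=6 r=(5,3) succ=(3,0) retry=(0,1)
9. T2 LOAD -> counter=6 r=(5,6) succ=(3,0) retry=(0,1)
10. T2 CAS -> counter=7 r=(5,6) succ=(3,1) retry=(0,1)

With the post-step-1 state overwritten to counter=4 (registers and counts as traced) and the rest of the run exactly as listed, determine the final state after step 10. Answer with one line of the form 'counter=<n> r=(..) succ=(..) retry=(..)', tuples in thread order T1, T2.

counter=7 r=(5,6) succ=(2,1) retry=(1,1)

state after step 1 := counter=4 r=(3,0) succ=(0,0) retry=(0,0)
2. T2 LOAD -> counter=4 r=(3,4) succ=(0,0) retry=(0,0)
3. T1 CAS -> counter=4 r=(3,4) succ=(0,0) retry=(1,0)
4. T1 LOAD -> counter=4 r=(4,4) succ=(0,0) retry=(1,0)
5. T1 CAS -> counter=5 r=(4,4) succ=(1,0) retry=(1,0)
6. T2 CAS -> counter=5 r=(4,4) succ=(1,0) retry=(1,1)
7. T1 LOAD -> counter=5 r=(5,4) succ=(1,0) retry=(1,1)
8. T1 CAS -> counter=6 r=(5,4) succ=(2,0) retry=(1,1)
9. T2 LOAD -> counter=6 r=(5,6) succ=(2,0) retry=(1,1)
10. T2 CAS -> counter=7 r=(5,6) succ=(2,1) retry=(1,1)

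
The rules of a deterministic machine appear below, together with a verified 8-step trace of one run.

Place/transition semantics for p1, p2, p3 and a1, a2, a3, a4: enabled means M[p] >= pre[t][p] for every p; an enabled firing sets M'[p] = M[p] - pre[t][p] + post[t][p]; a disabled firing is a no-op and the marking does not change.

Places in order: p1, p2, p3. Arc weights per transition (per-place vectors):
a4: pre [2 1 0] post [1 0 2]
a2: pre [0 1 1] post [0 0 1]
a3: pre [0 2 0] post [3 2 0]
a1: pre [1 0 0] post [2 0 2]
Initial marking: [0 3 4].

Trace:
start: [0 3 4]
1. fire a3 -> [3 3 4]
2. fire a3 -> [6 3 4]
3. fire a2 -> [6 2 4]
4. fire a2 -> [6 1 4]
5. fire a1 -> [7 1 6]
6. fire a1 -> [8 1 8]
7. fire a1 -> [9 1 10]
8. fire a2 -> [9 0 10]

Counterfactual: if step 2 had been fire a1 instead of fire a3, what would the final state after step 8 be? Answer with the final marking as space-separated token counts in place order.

(re-executing from step 2 with the substitution; state before step 2: [3 3 4])
2. fire a1 -> [4 3 6]
3. fire a2 -> [4 2 6]
4. fire a2 -> [4 1 6]
5. fire a1 -> [5 1 8]
6. fire a1 -> [6 1 10]
7. fire a1 -> [7 1 12]
8. fire a2 -> [7 0 12]

7 0 12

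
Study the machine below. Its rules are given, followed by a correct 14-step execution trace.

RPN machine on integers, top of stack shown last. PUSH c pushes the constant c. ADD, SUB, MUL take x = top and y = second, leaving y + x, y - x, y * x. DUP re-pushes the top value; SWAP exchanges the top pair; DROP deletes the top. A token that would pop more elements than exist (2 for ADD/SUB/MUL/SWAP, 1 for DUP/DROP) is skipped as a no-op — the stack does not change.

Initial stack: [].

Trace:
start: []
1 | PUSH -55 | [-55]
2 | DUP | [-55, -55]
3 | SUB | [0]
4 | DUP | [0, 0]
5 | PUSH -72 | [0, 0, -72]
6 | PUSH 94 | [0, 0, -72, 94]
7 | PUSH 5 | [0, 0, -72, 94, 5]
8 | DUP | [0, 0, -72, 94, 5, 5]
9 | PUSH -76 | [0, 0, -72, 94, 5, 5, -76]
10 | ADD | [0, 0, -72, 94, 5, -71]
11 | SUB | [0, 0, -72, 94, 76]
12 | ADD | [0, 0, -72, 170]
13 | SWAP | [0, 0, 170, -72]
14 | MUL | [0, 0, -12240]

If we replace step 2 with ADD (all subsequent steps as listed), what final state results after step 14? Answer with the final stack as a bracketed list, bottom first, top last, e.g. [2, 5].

[-55, -55, -12240]

(re-executing from step 2 with the substitution; state before step 2: [-55])
2 | ADD | [-55]
3 | SUB | [-55]
4 | DUP | [-55, -55]
5 | PUSH -72 | [-55, -55, -72]
6 | PUSH 94 | [-55, -55, -72, 94]
7 | PUSH 5 | [-55, -55, -72, 94, 5]
8 | DUP | [-55, -55, -72, 94, 5, 5]
9 | PUSH -76 | [-55, -55, -72, 94, 5, 5, -76]
10 | ADD | [-55, -55, -72, 94, 5, -71]
11 | SUB | [-55, -55, -72, 94, 76]
12 | ADD | [-55, -55, -72, 170]
13 | SWAP | [-55, -55, 170, -72]
14 | MUL | [-55, -55, -12240]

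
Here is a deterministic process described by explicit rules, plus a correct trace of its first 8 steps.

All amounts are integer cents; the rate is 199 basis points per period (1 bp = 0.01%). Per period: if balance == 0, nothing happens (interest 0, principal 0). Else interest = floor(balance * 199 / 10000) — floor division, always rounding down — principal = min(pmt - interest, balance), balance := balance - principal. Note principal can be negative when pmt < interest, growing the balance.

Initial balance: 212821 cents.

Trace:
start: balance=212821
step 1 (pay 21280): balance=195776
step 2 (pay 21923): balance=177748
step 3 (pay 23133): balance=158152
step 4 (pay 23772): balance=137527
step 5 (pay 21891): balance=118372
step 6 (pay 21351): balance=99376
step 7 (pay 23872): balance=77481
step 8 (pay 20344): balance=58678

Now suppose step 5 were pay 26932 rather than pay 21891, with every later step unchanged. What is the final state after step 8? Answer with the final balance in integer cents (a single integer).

53331

(re-executing from step 5 with the substitution; state before step 5: balance=137527)
step 5 (pay 26932): balance=113331
step 6 (pay 21351): balance=94235
step 7 (pay 23872): balance=72238
step 8 (pay 20344): balance=53331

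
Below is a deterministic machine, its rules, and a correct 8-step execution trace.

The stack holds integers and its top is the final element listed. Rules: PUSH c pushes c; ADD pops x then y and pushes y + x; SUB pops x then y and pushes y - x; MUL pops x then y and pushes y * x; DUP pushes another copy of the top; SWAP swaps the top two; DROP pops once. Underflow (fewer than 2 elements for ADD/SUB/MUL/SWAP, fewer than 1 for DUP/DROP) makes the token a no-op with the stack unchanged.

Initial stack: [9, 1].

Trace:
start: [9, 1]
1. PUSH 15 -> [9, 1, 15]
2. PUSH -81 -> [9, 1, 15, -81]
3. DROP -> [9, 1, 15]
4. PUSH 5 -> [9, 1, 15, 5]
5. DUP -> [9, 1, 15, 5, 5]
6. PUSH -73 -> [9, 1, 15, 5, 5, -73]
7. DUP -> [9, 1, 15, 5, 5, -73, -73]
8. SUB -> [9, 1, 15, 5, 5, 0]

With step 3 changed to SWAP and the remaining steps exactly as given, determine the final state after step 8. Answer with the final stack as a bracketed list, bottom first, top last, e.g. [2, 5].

(re-executing from step 3 with the substitution; state before step 3: [9, 1, 15, -81])
3. SWAP -> [9, 1, -81, 15]
4. PUSH 5 -> [9, 1, -81, 15, 5]
5. DUP -> [9, 1, -81, 15, 5, 5]
6. PUSH -73 -> [9, 1, -81, 15, 5, 5, -73]
7. DUP -> [9, 1, -81, 15, 5, 5, -73, -73]
8. SUB -> [9, 1, -81, 15, 5, 5, 0]

[9, 1, -81, 15, 5, 5, 0]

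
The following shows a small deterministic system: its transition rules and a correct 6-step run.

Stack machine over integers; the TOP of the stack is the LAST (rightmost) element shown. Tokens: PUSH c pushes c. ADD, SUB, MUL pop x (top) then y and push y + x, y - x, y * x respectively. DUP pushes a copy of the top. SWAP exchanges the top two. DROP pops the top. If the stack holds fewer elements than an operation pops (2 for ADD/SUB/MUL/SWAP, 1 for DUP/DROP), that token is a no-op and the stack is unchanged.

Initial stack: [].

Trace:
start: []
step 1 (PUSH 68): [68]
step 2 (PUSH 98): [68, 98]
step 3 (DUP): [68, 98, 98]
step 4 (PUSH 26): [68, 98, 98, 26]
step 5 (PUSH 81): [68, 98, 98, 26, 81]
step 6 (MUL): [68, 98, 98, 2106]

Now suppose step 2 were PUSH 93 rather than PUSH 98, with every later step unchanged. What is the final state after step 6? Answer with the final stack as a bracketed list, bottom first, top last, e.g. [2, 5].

(re-executing from step 2 with the substitution; state before step 2: [68])
step 2 (PUSH 93): [68, 93]
step 3 (DUP): [68, 93, 93]
step 4 (PUSH 26): [68, 93, 93, 26]
step 5 (PUSH 81): [68, 93, 93, 26, 81]
step 6 (MUL): [68, 93, 93, 2106]

[68, 93, 93, 2106]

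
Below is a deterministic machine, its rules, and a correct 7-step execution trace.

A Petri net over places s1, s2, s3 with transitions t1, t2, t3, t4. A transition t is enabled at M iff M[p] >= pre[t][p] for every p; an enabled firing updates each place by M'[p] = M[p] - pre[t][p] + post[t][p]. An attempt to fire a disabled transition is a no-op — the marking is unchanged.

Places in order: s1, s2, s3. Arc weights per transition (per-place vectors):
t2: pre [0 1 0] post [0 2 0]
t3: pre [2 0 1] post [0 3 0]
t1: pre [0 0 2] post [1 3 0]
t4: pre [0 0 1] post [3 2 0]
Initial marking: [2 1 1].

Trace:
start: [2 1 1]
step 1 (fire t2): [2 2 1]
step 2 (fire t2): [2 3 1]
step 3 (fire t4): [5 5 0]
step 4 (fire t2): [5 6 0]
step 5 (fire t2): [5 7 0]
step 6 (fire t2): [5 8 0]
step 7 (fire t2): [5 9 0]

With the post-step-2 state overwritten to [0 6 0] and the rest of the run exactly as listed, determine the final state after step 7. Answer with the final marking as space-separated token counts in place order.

state after step 2 := [0 6 0]
step 3 (fire t4): [0 6 0]
step 4 (fire t2): [0 7 0]
step 5 (fire t2): [0 8 0]
step 6 (fire t2): [0 9 0]
step 7 (fire t2): [0 10 0]

0 10 0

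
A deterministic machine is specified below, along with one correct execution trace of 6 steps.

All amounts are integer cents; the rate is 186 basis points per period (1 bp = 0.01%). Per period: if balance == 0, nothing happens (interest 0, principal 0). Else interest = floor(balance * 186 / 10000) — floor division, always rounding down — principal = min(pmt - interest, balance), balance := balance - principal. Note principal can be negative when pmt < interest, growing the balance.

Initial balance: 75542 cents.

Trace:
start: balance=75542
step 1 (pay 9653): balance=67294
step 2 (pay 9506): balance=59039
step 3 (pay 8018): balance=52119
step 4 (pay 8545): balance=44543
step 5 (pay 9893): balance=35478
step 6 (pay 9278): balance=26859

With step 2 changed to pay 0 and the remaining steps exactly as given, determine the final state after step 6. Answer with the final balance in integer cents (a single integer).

(re-executing from step 2 with the substitution; state before step 2: balance=67294)
step 2 (pay 0): balance=68545
step 3 (pay 8018): balance=61801
step 4 (pay 8545): balance=54405
step 5 (pay 9893): balance=45523
step 6 (pay 9278): balance=37091

37091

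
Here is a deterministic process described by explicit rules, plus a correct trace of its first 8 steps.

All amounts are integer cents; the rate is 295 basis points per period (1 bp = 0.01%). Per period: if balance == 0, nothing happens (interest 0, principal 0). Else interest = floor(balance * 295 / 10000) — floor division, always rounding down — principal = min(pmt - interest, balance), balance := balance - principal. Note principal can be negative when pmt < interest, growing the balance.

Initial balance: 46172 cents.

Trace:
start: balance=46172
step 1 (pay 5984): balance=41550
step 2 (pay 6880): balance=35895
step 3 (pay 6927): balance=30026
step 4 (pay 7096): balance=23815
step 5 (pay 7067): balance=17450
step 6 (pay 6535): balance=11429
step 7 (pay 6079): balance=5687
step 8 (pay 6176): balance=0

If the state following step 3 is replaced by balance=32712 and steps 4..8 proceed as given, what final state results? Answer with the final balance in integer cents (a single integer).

2785

state after step 3 := balance=32712
step 4 (pay 7096): balance=26581
step 5 (pay 7067): balance=20298
step 6 (pay 6535): balance=14361
step 7 (pay 6079): balance=8705
step 8 (pay 6176): balance=2785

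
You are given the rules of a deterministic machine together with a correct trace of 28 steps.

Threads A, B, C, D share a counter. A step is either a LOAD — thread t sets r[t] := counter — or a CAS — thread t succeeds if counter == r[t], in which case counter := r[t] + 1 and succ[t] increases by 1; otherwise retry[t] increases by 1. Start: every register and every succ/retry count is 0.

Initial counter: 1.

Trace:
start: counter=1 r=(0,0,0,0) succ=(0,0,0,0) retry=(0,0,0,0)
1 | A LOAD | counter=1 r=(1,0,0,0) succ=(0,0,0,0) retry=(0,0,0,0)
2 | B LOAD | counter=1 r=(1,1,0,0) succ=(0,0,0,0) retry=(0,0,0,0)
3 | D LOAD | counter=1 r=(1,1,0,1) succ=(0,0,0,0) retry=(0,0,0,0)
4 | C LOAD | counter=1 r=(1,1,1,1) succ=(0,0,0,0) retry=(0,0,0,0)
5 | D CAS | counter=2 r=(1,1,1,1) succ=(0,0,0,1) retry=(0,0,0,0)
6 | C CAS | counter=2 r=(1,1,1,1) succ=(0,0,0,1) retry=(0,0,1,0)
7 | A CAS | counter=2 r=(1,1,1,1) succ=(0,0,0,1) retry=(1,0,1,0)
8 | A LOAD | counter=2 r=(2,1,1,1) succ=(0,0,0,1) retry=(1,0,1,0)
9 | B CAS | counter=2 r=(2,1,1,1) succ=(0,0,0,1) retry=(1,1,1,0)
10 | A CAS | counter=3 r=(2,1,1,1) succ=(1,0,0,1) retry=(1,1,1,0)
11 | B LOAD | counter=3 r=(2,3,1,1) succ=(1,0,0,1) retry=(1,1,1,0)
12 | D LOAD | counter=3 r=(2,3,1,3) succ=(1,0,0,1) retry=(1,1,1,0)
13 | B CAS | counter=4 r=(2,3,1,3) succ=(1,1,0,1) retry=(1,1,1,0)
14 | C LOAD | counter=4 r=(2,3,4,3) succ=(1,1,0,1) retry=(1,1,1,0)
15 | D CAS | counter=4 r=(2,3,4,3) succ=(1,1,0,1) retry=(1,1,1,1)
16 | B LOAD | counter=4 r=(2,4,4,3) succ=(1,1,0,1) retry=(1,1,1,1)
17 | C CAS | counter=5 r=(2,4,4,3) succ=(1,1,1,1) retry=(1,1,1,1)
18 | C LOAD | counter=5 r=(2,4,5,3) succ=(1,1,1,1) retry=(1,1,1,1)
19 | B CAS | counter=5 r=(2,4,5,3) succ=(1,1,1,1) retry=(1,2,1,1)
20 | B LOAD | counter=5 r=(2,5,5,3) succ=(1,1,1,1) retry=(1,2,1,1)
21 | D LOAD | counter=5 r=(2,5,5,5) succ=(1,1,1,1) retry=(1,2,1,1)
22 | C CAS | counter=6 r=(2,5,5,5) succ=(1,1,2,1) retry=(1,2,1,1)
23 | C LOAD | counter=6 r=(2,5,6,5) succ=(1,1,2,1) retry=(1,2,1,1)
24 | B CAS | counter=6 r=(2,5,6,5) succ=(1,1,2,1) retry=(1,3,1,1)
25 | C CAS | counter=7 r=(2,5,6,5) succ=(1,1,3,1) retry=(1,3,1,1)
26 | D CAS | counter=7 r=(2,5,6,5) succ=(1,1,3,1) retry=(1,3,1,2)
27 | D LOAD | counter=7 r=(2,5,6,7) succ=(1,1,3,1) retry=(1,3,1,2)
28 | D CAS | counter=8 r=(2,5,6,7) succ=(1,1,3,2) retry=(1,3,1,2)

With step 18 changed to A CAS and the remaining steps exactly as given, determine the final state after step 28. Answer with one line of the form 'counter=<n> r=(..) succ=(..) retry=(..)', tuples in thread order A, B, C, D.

(re-executing from step 18 with the substitution; state before step 18: counter=5 r=(2,4,4,3) succ=(1,1,1,1) retry=(1,1,1,1))
18 | A CAS | counter=5 r=(2,4,4,3) succ=(1,1,1,1) retry=(2,1,1,1)
19 | B CAS | counter=5 r=(2,4,4,3) succ=(1,1,1,1) retry=(2,2,1,1)
20 | B LOAD | counter=5 r=(2,5,4,3) succ=(1,1,1,1) retry=(2,2,1,1)
21 | D LOAD | counter=5 r=(2,5,4,5) succ=(1,1,1,1) retry=(2,2,1,1)
22 | C CAS | counter=5 r=(2,5,4,5) succ=(1,1,1,1) retry=(2,2,2,1)
23 | C LOAD | counter=5 r=(2,5,5,5) succ=(1,1,1,1) retry=(2,2,2,1)
24 | B CAS | counter=6 r=(2,5,5,5) succ=(1,2,1,1) retry=(2,2,2,1)
25 | C CAS | counter=6 r=(2,5,5,5) succ=(1,2,1,1) retry=(2,2,3,1)
26 | D CAS | counter=6 r=(2,5,5,5) succ=(1,2,1,1) retry=(2,2,3,2)
27 | D LOAD | counter=6 r=(2,5,5,6) succ=(1,2,1,1) retry=(2,2,3,2)
28 | D CAS | counter=7 r=(2,5,5,6) succ=(1,2,1,2) retry=(2,2,3,2)

counter=7 r=(2,5,5,6) succ=(1,2,1,2) retry=(2,2,3,2)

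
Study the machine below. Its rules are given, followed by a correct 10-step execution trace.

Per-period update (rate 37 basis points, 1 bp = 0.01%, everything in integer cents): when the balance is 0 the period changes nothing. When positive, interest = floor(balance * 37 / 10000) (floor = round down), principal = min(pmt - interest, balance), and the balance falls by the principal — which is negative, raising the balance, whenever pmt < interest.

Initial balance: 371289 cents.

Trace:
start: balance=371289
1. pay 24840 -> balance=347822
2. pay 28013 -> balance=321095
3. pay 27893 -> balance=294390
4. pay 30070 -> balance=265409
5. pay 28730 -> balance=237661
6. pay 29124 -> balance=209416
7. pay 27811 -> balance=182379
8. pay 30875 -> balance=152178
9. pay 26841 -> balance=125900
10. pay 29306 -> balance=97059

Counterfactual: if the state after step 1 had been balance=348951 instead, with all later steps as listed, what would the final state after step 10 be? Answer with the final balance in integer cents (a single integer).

98228

state after step 1 := balance=348951
2. pay 28013 -> balance=322229
3. pay 27893 -> balance=295528
4. pay 30070 -> balance=266551
5. pay 28730 -> balance=238807
6. pay 29124 -> balance=210566
7. pay 27811 -> balance=183534
8. pay 30875 -> balance=153338
9. pay 26841 -> balance=127064
10. pay 29306 -> balance=98228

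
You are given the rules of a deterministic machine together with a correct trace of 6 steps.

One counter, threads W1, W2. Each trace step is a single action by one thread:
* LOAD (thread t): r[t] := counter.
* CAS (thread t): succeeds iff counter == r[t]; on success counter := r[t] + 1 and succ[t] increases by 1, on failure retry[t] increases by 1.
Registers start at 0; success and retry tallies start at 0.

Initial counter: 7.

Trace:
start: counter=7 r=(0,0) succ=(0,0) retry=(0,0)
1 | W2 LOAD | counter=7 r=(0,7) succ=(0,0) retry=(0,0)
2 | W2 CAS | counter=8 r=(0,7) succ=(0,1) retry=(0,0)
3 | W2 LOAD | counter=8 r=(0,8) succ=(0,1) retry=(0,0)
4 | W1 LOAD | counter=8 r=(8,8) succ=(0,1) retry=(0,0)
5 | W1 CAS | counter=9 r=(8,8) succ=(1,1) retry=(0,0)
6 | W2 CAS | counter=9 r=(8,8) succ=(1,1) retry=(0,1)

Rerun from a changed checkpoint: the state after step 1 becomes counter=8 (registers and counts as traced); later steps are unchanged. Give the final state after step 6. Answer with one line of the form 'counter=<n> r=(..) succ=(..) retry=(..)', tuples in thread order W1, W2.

counter=9 r=(8,8) succ=(1,0) retry=(0,2)

state after step 1 := counter=8 r=(0,7) succ=(0,0) retry=(0,0)
2 | W2 CAS | counter=8 r=(0,7) succ=(0,0) retry=(0,1)
3 | W2 LOAD | counter=8 r=(0,8) succ=(0,0) retry=(0,1)
4 | W1 LOAD | counter=8 r=(8,8) succ=(0,0) retry=(0,1)
5 | W1 CAS | counter=9 r=(8,8) succ=(1,0) retry=(0,1)
6 | W2 CAS | counter=9 r=(8,8) succ=(1,0) retry=(0,2)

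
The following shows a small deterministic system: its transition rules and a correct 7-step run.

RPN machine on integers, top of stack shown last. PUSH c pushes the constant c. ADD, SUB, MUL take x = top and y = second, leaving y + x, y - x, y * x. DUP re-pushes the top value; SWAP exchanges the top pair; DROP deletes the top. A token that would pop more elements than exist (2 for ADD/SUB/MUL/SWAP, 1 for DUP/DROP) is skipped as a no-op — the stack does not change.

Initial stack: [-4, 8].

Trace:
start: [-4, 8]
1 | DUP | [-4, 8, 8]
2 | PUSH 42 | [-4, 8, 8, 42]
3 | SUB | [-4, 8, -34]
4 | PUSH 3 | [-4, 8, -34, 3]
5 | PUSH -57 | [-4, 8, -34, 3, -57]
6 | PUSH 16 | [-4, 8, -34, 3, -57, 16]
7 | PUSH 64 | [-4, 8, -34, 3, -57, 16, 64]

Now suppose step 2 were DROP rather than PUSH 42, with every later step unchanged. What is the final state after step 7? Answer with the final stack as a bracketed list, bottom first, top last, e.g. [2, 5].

[-12, 3, -57, 16, 64]

(re-executing from step 2 with the substitution; state before step 2: [-4, 8, 8])
2 | DROP | [-4, 8]
3 | SUB | [-12]
4 | PUSH 3 | [-12, 3]
5 | PUSH -57 | [-12, 3, -57]
6 | PUSH 16 | [-12, 3, -57, 16]
7 | PUSH 64 | [-12, 3, -57, 16, 64]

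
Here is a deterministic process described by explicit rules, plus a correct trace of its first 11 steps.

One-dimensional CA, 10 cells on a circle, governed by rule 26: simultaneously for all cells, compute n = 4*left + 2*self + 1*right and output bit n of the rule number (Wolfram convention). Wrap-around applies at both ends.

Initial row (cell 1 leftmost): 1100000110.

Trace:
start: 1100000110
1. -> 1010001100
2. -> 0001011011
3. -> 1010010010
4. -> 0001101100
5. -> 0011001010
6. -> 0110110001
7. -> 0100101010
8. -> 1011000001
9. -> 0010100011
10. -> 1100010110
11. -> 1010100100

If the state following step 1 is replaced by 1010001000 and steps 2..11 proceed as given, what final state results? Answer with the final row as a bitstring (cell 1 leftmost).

state after step 1 := 1010001000
2. -> 0001010101
3. -> 1010000000
4. -> 0001000001
5. -> 1010100010
6. -> 0000010100
7. -> 0000100010
8. -> 0001010101
9. -> 1010000000
10. -> 0001000001
11. -> 1010100010

1010100010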